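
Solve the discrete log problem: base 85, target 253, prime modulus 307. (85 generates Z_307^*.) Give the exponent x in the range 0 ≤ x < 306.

Baby-step giant-step with m = ceil(sqrt(306)) = 18.
Baby table (85^j mod 307 for j=0..17):
  0:1  1:85  2:164  3:125  4:187  5:238  6:275  7:43
  8:278  9:298  10:156  11:59  12:103  13:159  14:7  15:288
  16:227  17:261
Giant step factor: 85^(-18) ≡ 235 (mod 307).
Scan 253·235^i mod 307 for i = 0, 1, …:
  i=0: 253   i=1: 204   i=2: 48   i=3: 228
  i=4: 162   i=5: 2   i=6: 163   i=7: 237
  i=8: 128   i=9: 301   i=10: 125
Match at i=10, j=3: x = 10·18 + 3 = 183.

183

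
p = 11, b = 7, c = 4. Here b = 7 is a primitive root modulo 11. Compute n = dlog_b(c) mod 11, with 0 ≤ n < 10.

6

Successive powers of 7 modulo 11:
  7^0=1  7^1=7  7^2=5  7^3=2  7^4=3  7^5=10
  7^6=4
So 7^6 ≡ 4 (mod 11), giving n = 6.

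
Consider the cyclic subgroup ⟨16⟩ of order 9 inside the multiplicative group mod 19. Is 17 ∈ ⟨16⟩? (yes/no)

⟨16⟩ has order 9; its elements mod 19 are {1, 4, 5, 6, 7, 9, 11, 16, 17}.
17 is in this set.

yes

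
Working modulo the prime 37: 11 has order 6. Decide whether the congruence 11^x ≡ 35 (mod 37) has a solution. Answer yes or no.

no

35 ∈ ⟨11⟩ iff 35^6 ≡ 1 (mod 37), since |⟨11⟩| = 6.
35^6 mod 37 = 27.
Since 27 ≠ 1, 35 does not lie in the subgroup.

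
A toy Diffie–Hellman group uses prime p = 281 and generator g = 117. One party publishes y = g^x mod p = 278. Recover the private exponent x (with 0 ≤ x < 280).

191

Baby-step giant-step with m = ceil(sqrt(280)) = 17.
Baby table (117^j mod 281 for j=0..16):
  0:1  1:117  2:201  3:194  4:218  5:216  6:263  7:142
  8:35  9:161  10:10  11:46  12:43  13:254  14:213  15:193
  16:101
Giant step factor: 117^(-17) ≡ 75 (mod 281).
Scan 278·75^i mod 281 for i = 0, 1, …:
  i=0: 278   i=1: 56   i=2: 266   i=3: 280
  i=4: 206   i=5: 276   i=6: 187   i=7: 256
  i=8: 92   i=9: 156   i=10: 179   i=11: 218
Match at i=11, j=4: x = 11·17 + 4 = 191.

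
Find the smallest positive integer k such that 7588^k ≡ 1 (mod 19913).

The order of 7588 must divide p − 1 = 19912 = 2^3 · 19 · 131.
Divisors: 1, 2, 4, 8, 19, 38, 76, 131, 152, 262, 524, 1048, 2489, 4978, 9956, 19912.
Check each in increasing order: 7588^1 ≡ 7588;  7588^2 ≡ 9261;  7588^4 ≡ 830;  7588^8 ≡ 11858;  7588^19 ≡ 11819;  7588^38 ≡ 18979;  7588^76 ≡ 16097;  7588^131 ≡ 17593;  7588^152 ≡ 5453;  7588^262 ≡ 5890;  7588^524 ≡ 3654;  7588^1048 ≡ 10006;  7588^2489 ≡ 19912;  7588^4978 ≡ 1.
Smallest exponent giving 1 is 4978.

4978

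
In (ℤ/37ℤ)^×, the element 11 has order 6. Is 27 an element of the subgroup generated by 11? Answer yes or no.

⟨11⟩ has order 6; its elements mod 37 are {1, 10, 11, 26, 27, 36}.
27 is in this set.

yes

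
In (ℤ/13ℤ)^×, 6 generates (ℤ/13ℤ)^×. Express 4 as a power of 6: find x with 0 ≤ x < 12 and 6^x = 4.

10

Successive powers of 6 modulo 13:
  6^0=1  6^1=6  6^2=10  6^3=8  6^4=9  6^5=2
  6^6=12  6^7=7  6^8=3  6^9=5  6^10=4
So 6^10 ≡ 4 (mod 13), giving x = 10.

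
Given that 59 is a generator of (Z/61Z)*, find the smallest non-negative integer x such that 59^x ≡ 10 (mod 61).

53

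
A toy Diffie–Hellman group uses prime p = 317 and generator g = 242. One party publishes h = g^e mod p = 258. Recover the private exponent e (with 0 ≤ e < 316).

Baby-step giant-step with m = ceil(sqrt(316)) = 18.
Baby table (242^j mod 317 for j=0..17):
  0:1  1:242  2:236  3:52  4:221  5:226  6:168  7:80
  8:23  9:177  10:39  11:245  12:11  13:126  14:60  15:255
  16:212  17:267
Giant step factor: 242^(-18) ≡ 135 (mod 317).
Scan 258·135^i mod 317 for i = 0, 1, …:
  i=0: 258   i=1: 277   i=2: 306   i=3: 100
  i=4: 186   i=5: 67   i=6: 169   i=7: 308
  i=8: 53   i=9: 181   i=10: 26   i=11: 23
Match at i=11, j=8: e = 11·18 + 8 = 206.

206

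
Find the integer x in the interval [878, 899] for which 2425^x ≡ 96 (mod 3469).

Compute 2425^878 mod 3469 = 36, then multiply by 2425 repeatedly:
  2425^878=36  2425^879=575  2425^880=3306  2425^881=191  2425^882=1798
  2425^883=3086  2425^884=917  2425^885=96
Found 96 at exponent 885.

885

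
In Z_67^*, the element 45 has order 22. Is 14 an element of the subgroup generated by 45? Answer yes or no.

yes

14 ∈ ⟨45⟩ iff 14^22 ≡ 1 (mod 67), since |⟨45⟩| = 22.
14^22 mod 67 = 1.
Since 1 = 1, 14 lies in the subgroup.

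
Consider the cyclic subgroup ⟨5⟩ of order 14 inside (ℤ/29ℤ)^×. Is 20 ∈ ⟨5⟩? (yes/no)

yes

20 ∈ ⟨5⟩ iff 20^14 ≡ 1 (mod 29), since |⟨5⟩| = 14.
20^14 mod 29 = 1.
Since 1 = 1, 20 lies in the subgroup.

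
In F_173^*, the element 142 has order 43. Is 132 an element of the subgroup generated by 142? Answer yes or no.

132 ∈ ⟨142⟩ iff 132^43 ≡ 1 (mod 173), since |⟨142⟩| = 43.
132^43 mod 173 = 1.
Since 1 = 1, 132 lies in the subgroup.

yes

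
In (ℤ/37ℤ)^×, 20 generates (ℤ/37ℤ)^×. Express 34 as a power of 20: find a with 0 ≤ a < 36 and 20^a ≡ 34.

32

Successive powers of 20 modulo 37:
  20^0=1  20^1=20  20^2=30  20^3=8  20^4=12  20^5=18
  20^6=27  20^7=22  20^8=33  20^9=31  20^10=28  20^11=5
  20^12=26  20^13=2  20^14=3  20^15=23  20^16=16  20^17=24
  20^18=36  20^19=17  20^20=7  20^21=29  20^22=25  20^23=19
  20^24=10  20^25=15  20^26=4  20^27=6  20^28=9  20^29=32
  20^30=11  20^31=35  20^32=34
So 20^32 ≡ 34 (mod 37), giving a = 32.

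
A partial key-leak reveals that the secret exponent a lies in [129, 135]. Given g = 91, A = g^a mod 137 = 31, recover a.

131

Compute 91^129 mod 137 = 5, then multiply by 91 repeatedly:
  91^129=5  91^130=44  91^131=31
Found 31 at exponent 131.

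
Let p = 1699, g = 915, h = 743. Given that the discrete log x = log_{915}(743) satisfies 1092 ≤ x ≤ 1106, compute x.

Compute 915^1092 mod 1699 = 1204, then multiply by 915 repeatedly:
  915^1092=1204  915^1093=708  915^1094=501  915^1095=1384  915^1096=605
  915^1097=1400  915^1098=1653  915^1099=385  915^1100=582  915^1101=743
Found 743 at exponent 1101.

1101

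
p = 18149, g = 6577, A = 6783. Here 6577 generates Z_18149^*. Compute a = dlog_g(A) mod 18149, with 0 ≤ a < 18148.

12629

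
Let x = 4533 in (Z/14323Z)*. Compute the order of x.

The order of 4533 must divide p − 1 = 14322 = 2 · 3 · 7 · 11 · 31.
Divisors: 1, 2, 3, 6, 7, 11, 14, 21, 22, 31, 33, 42, 62, 66, 77, 93, 154, 186, 217, 231, 341, 434, 462, 651, 682, 1023, 1302, 2046, 2387, 4774, 7161, 14322.
Check each in increasing order: 4533^1 ≡ 4533;  4533^2 ≡ 8907;  4533^3 ≡ 13217;  4533^6 ≡ 5781;  4533^7 ≡ 8506;  4533^11 ≡ 13553;  4533^14 ≡ 6563;  4533^21 ≡ 8147;  4533^22 ≡ 5657;  4533^31 ≡ 9653;  4533^33 ≡ 12625;  4533^42 ≡ 827;  4533^62 ≡ 9294;  4533^66 ≡ 4281;  4533^77 ≡ 12243;  4533^93 ≡ 10033;  4533^154 ≡ 854;  4533^186 ≡ 13368;  4533^217 ≡ 5397;  4533^231 ≡ 14055;  4533^341 ≡ 2335;  4533^434 ≡ 8950;  4533^462 ≡ 209;  4533^651 ≡ 5994;  4533^682 ≡ 9485;  4533^1023 ≡ 4117;  4533^1302 ≡ 5952;  4533^2046 ≡ 5580;  4533^2387 ≡ 9693;  4533^4774 ≡ 9692;  4533^7161 ≡ 14322;  4533^14322 ≡ 1.
Smallest exponent giving 1 is 14322.

14322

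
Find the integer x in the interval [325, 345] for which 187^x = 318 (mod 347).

343

Compute 187^325 mod 347 = 311, then multiply by 187 repeatedly:
  187^325=311  187^326=208  187^327=32  187^328=85  187^329=280
  187^330=310  187^331=21  187^332=110  187^333=97  187^334=95
  187^335=68  187^336=224  187^337=248  187^338=225  187^339=88
  187^340=147  187^341=76  187^342=332  187^343=318
Found 318 at exponent 343.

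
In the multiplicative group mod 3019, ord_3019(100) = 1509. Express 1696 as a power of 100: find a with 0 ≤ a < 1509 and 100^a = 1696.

Baby-step giant-step with m = ceil(sqrt(1509)) = 39.
Baby table (100^j mod 3019 for j=0..38):
  0:1  1:100  2:943  3:711  4:1663  5:255  6:1348  7:1964
  8:165  9:1405  10:1626  11:2593  12:2685  13:2828  14:2033  15:1027
  16:54  17:2381  18:2618  19:2166  20:2251  21:1694  22:336  23:391
  24:2872  25:395  26:253  27:1148  28:78  29:1762  30:1098  31:1116
  32:2916  33:1776  34:2498  35:2242  36:794  37:906  38:30
Giant step factor: 100^(-39) ≡ 1430 (mod 3019).
Scan 1696·1430^i mod 3019 for i = 0, 1, …:
  i=0: 1696   i=1: 1023   i=2: 1694
Match at i=2, j=21: a = 2·39 + 21 = 99.

99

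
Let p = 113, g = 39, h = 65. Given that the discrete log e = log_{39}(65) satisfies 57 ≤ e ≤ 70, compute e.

63

Compute 39^57 mod 113 = 74, then multiply by 39 repeatedly:
  39^57=74  39^58=61  39^59=6  39^60=8  39^61=86
  39^62=77  39^63=65
Found 65 at exponent 63.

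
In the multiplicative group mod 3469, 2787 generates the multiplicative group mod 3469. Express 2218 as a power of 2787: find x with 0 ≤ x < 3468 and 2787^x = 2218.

Baby-step giant-step with m = ceil(sqrt(3468)) = 59.
Baby table (2787^j mod 3469 for j=0..58):
  0:1  1:2787  2:278  3:1199  4:966  5:298  6:1435  7:3057
  8:3464  9:3410  10:2079  11:943  12:2108  13:1979  14:3232  15:2060
  16:25  17:295  18:12  19:2223  20:3336  21:512  22:1185  23:107
  24:3344  25:1994  26:3409  27:2761  28:665  29:909  30:1013  31:2934
  32:625  33:437  34:300  35:71  36:144  37:2393  38:1873  39:2675
  40:344  41:1284  42:1969  43:3114  44:2749  45:1911  46:1042  47:501
  48:1749  49:518  50:562  51:1775  52:131  53:852  54:1728  55:964
  56:1662  57:879  58:659
Giant step factor: 2787^(-59) ≡ 197 (mod 3469).
Scan 2218·197^i mod 3469 for i = 0, 1, …:
  i=0: 2218   i=1: 3321   i=2: 2065   i=3: 932
  i=4: 3216   i=5: 2194   i=6: 2062   i=7: 341
  i=8: 1266   i=9: 3103     …   i=22: 1039
  i=23: 12
Match at i=23, j=18: x = 23·59 + 18 = 1375.

1375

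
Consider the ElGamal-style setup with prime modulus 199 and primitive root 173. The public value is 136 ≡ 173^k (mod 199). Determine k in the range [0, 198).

81

Baby-step giant-step with m = ceil(sqrt(198)) = 15.
Baby table (173^j mod 199 for j=0..14):
  0:1  1:173  2:79  3:135  4:72  5:118  6:116  7:168
  8:10  9:138  10:193  11:156  12:123  13:185  14:165
Giant step factor: 173^(-15) ≡ 147 (mod 199).
Scan 136·147^i mod 199 for i = 0, 1, …:
  i=0: 136   i=1: 92   i=2: 191   i=3: 18
  i=4: 59   i=5: 116
Match at i=5, j=6: k = 5·15 + 6 = 81.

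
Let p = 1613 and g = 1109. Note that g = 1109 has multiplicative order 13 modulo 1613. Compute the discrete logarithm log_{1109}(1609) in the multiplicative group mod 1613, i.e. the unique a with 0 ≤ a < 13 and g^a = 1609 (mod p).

Successive powers of 1109 modulo 1613:
  1109^0=1  1109^1=1109  1109^2=775  1109^3=1359  1109^4=589  1109^5=1549
  1109^6=1609
So 1109^6 ≡ 1609 (mod 1613), giving a = 6.

6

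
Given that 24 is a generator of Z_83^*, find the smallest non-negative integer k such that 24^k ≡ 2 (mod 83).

35

Baby-step giant-step with m = ceil(sqrt(82)) = 10.
Baby table (24^j mod 83 for j=0..9):
  0:1  1:24  2:78  3:46  4:25  5:19  6:41  7:71
  8:44  9:60
Giant step factor: 24^(-10) ≡ 63 (mod 83).
Scan 2·63^i mod 83 for i = 0, 1, …:
  i=0: 2   i=1: 43   i=2: 53   i=3: 19
Match at i=3, j=5: k = 3·10 + 5 = 35.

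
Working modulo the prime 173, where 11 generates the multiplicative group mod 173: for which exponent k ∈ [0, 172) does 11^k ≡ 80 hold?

129

Baby-step giant-step with m = ceil(sqrt(172)) = 14.
Baby table (11^j mod 173 for j=0..13):
  0:1  1:11  2:121  3:120  4:109  5:161  6:41  7:105
  8:117  9:76  10:144  11:27  12:124  13:153
Giant step factor: 11^(-14) ≡ 92 (mod 173).
Scan 80·92^i mod 173 for i = 0, 1, …:
  i=0: 80   i=1: 94   i=2: 171   i=3: 162
  i=4: 26   i=5: 143   i=6: 8   i=7: 44
  i=8: 69   i=9: 120
Match at i=9, j=3: k = 9·14 + 3 = 129.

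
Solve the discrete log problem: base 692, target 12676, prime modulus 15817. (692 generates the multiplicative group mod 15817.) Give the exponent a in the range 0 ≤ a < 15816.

Baby-step giant-step with m = ceil(sqrt(15816)) = 126.
Baby table (692^j mod 15817 for j=0..125):
  0:1  1:692  2:4354  3:7738  4:8550  5:1042  6:9299  7:13206
  8:12143  9:4129  10:10208  11:9554  12:15679  13:15223  14:194  15:7712
  16:6375  17:14374  18:13732  19:12344  20:868  21:15427  22:14826  23:10176
  24:3227  25:2887  26:4862  27:11300  28:6002  29:9330  30:3024  31:4764
  32:6752  33:6369  34:10222  35:3425  36:13367  37:12836  38:9175  39:6483
  40:10025  41:9454  42:9747  43:6882  44:1427  45:6830  46:12894  47:1860
  48:5943  49:136  50:15027  51:6915  52:8446  53:8159  54:15176  55:15121
  56:8695  57:6480  58:7949  59:12209  60:2350  61:12866  62:14118  63:10567
  64:4910  65:12882  66:9373  67:1146  68:2182  69:7329  70:10228  71:7577
  72:7857  73:11813  74:13024  75:12735  76:2551  77:9605  78:3520  79:22
  80:15224  81:886  82:12066  83:14113  84:7107  85:14774  86:5826  87:14074
  88:11753  89:3138  90:4567  91:12781  92:2749  93:4268  94:11494  95:13714
  96:15705  97:1581  98:2679  99:3279  100:7237  101:9832  102:2434  103:7726
  104:246  105:12062  106:11345  107:5508  108:15456  109:3260  110:9906  111:6191
  112:13582  113:3446  114:12082  115:9368  116:13503  117:12046  118:273  119:14929
  120:2367  121:8813  122:9051  123:15577  124:7907  125:14779
Giant step factor: 692^(-126) ≡ 9295 (mod 15817).
Scan 12676·9295^i mod 15817 for i = 0, 1, …:
  i=0: 12676   i=1: 2587   i=2: 4325   i=3: 9878
  i=4: 14142   i=5: 10620   i=6: 14820   i=7: 1647
  i=8: 13826   i=9: 15362     …   i=14: 1765
  i=15: 3446
Match at i=15, j=113: a = 15·126 + 113 = 2003.

2003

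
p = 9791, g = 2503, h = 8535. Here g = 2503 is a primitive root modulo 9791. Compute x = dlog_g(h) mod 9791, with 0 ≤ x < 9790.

789

Baby-step giant-step with m = ceil(sqrt(9790)) = 99.
Baby table (2503^j mod 9791 for j=0..98):
  0:1  1:2503  2:8560  3:2972  4:7547  5:3302  6:1302  7:8294
  8:2962  9:2099  10:5821  11:955  12:1361  13:9106  14:8661  15:1209
  16:708  17:9744  18:9642  19:8902  20:7181  21:7558  22:1462  23:7343
  24:1822  25:7651  26:9048  27:561  28:4070  29:4570  30:2822  31:4155
  32:1923  33:5888  34:2209  35:7003  36:2619  37:5178  38:7041  39:9614
  40:7355  41:2485  42:2670  43:5548  44:3006  45:4530  46:612  47:4440
  48:535  49:7529  50:7203  51:3878  52:3753  53:4190  54:1409  55:1967
  56:8319  57:6791  58:697  59:1793  60:3601  61:5583  62:2492  63:609
  64:6722  65:4228  66:8404  67:4144  68:3763  69:9638  70:8681  71:2314
  72:5461  73:647  74:3926  75:6405  76:3848  77:6991  78:1956  79:368
  80:750  81:7169  82:6895  83:6443  84:1052  85:9168  86:7191  87:3215
  88:8734  89:7690  90:8755  91:1507  92:2486  93:5173  94:4317  95:5978
  96:2286  97:3914  98:5742
Giant step factor: 2503^(-99) ≡ 9333 (mod 9791).
Scan 8535·9333^i mod 9791 for i = 0, 1, …:
  i=0: 8535   i=1: 7370   i=2: 2435   i=3: 944
  i=4: 8243   i=5: 4032   i=6: 3843   i=7: 2286
Match at i=7, j=96: x = 7·99 + 96 = 789.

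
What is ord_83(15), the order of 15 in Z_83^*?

82

The order of 15 must divide p − 1 = 82 = 2 · 41.
Divisors: 1, 2, 41, 82.
Check each in increasing order: 15^1 ≡ 15;  15^2 ≡ 59;  15^41 ≡ 82;  15^82 ≡ 1.
Smallest exponent giving 1 is 82.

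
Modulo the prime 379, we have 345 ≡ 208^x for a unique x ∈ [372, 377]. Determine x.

373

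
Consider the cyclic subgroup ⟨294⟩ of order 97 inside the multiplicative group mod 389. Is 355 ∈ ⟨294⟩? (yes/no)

355 ∈ ⟨294⟩ iff 355^97 ≡ 1 (mod 389), since |⟨294⟩| = 97.
355^97 mod 389 = 274.
Since 274 ≠ 1, 355 does not lie in the subgroup.

no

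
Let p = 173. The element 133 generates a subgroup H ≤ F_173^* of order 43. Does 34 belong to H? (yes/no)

34 ∈ ⟨133⟩ iff 34^43 ≡ 1 (mod 173), since |⟨133⟩| = 43.
34^43 mod 173 = 172.
Since 172 ≠ 1, 34 does not lie in the subgroup.

no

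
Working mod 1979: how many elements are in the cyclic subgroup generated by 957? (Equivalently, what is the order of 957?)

The order of 957 must divide p − 1 = 1978 = 2 · 23 · 43.
Divisors: 1, 2, 23, 43, 46, 86, 989, 1978.
Check each in increasing order: 957^1 ≡ 957;  957^2 ≡ 1551;  957^23 ≡ 602;  957^43 ≡ 664;  957^46 ≡ 247;  957^86 ≡ 1558;  957^989 ≡ 1.
Smallest exponent giving 1 is 989.

989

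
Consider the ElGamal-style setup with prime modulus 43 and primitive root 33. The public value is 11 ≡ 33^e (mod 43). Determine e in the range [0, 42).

24

Baby-step giant-step with m = ceil(sqrt(42)) = 7.
Baby table (33^j mod 43 for j=0..6):
  0:1  1:33  2:14  3:32  4:24  5:18  6:35
Giant step factor: 33^(-7) ≡ 7 (mod 43).
Scan 11·7^i mod 43 for i = 0, 1, …:
  i=0: 11   i=1: 34   i=2: 23   i=3: 32
Match at i=3, j=3: e = 3·7 + 3 = 24.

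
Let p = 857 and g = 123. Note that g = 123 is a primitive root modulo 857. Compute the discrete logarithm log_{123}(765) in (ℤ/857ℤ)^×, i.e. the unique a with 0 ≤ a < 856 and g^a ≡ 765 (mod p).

236

Baby-step giant-step with m = ceil(sqrt(856)) = 30.
Baby table (123^j mod 857 for j=0..29):
  0:1  1:123  2:560  3:320  4:795  5:87  6:417  7:728
  8:416  9:605  10:713  11:285  12:775  13:198  14:358  15:327
  16:799  17:579  18:86  19:294  20:168  21:96  22:667  23:626
  24:725  25:47  26:639  27:610  28:471  29:514
Giant step factor: 123^(-30) ≡ 634 (mod 857).
Scan 765·634^i mod 857 for i = 0, 1, …:
  i=0: 765   i=1: 805   i=2: 455   i=3: 518
  i=4: 181   i=5: 773   i=6: 735   i=7: 639
Match at i=7, j=26: a = 7·30 + 26 = 236.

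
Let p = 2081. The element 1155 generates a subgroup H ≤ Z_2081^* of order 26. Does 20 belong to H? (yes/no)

yes

20 ∈ ⟨1155⟩ iff 20^26 ≡ 1 (mod 2081), since |⟨1155⟩| = 26.
20^26 mod 2081 = 1.
Since 1 = 1, 20 lies in the subgroup.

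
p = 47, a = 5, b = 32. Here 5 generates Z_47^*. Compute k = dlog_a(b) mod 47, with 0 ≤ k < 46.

44

Baby-step giant-step with m = ceil(sqrt(46)) = 7.
Baby table (5^j mod 47 for j=0..6):
  0:1  1:5  2:25  3:31  4:14  5:23  6:21
Giant step factor: 5^(-7) ≡ 30 (mod 47).
Scan 32·30^i mod 47 for i = 0, 1, …:
  i=0: 32   i=1: 20   i=2: 36   i=3: 46
  i=4: 17   i=5: 40   i=6: 25
Match at i=6, j=2: k = 6·7 + 2 = 44.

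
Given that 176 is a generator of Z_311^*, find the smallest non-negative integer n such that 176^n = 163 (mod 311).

46

Baby-step giant-step with m = ceil(sqrt(310)) = 18.
Baby table (176^j mod 311 for j=0..17):
  0:1  1:176  2:187  3:257  4:137  5:165  6:117  7:66
  8:109  9:213  10:168  11:23  12:5  13:258  14:2  15:41
  16:63  17:203
Giant step factor: 176^(-18) ≡ 42 (mod 311).
Scan 163·42^i mod 311 for i = 0, 1, …:
  i=0: 163   i=1: 4   i=2: 168
Match at i=2, j=10: n = 2·18 + 10 = 46.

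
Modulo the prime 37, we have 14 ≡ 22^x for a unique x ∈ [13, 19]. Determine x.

Compute 22^13 mod 37 = 17, then multiply by 22 repeatedly:
  22^13=17  22^14=4  22^15=14
Found 14 at exponent 15.

15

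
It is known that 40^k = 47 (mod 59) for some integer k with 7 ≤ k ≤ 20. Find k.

9

Compute 40^7 mod 59 = 32, then multiply by 40 repeatedly:
  40^7=32  40^8=41  40^9=47
Found 47 at exponent 9.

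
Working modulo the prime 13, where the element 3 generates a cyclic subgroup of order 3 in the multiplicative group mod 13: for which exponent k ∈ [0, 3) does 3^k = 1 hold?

0

Successive powers of 3 modulo 13:
  3^0=1
So 3^0 ≡ 1 (mod 13), giving k = 0.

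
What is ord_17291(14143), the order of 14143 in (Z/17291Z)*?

17290

The order of 14143 must divide p − 1 = 17290 = 2 · 5 · 7 · 13 · 19.
Divisors: 1, 2, 5, 7, 10, 13, 14, 19, 26, 35, 38, 65, 70, 91, 95, 130, 133, 182, 190, 247, 266, 455, 494, 665, 910, 1235, 1330, 1729, 2470, 3458, 8645, 17290.
Check each in increasing order: 14143^1 ≡ 14143;  14143^2 ≡ 2161;  14143^5 ≡ 638;  14143^7 ≡ 12729;  14143^10 ≡ 9351;  14143^13 ≡ 15843;  14143^14 ≡ 10771;  14143^19 ≡ 7371;  14143^26 ≡ 4493;  14143^35 ≡ 4873;  14143^38 ≡ 3319;  14143^65 ≡ 3532;  14143^70 ≡ 5586;  14143^91 ≡ 13429;  14143^95 ≡ 4320;  14143^130 ≡ 8213;  14143^133 ≡ 3841;  14143^182 ≡ 10202;  14143^190 ≡ 5411;  14143^247 ≡ 16311;  14143^266 ≡ 4058;  14143^455 ≡ 7932;  14143^494 ≡ 9395;  14143^665 ≡ 10066;  14143^910 ≡ 11966;  14143^1235 ≡ 12904;  14143^1330 ≡ 16387;  14143^1729 ≡ 5879;  14143^2470 ≡ 886;  14143^3458 ≡ 15223;  14143^8645 ≡ 17290;  14143^17290 ≡ 1.
Smallest exponent giving 1 is 17290.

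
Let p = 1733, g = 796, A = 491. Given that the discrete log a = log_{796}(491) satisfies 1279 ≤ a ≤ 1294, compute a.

1292

Compute 796^1279 mod 1733 = 32, then multiply by 796 repeatedly:
  796^1279=32  796^1280=1210  796^1281=1345  796^1282=1359  796^1283=372
  796^1284=1502  796^1285=1555  796^1286=418  796^1287=1725  796^1288=564
  796^1289=97  796^1290=960  796^1291=1640  796^1292=491
Found 491 at exponent 1292.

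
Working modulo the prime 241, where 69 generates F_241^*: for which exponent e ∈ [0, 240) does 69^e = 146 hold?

137

Baby-step giant-step with m = ceil(sqrt(240)) = 16.
Baby table (69^j mod 241 for j=0..15):
  0:1  1:69  2:182  3:26  4:107  5:153  6:194  7:131
  8:122  9:224  10:32  11:39  12:40  13:109  14:50  15:76
Giant step factor: 69^(-16) ≡ 54 (mod 241).
Scan 146·54^i mod 241 for i = 0, 1, …:
  i=0: 146   i=1: 172   i=2: 130   i=3: 31
  i=4: 228   i=5: 21   i=6: 170   i=7: 22
  i=8: 224
Match at i=8, j=9: e = 8·16 + 9 = 137.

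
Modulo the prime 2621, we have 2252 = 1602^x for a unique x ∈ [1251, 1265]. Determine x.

Compute 1602^1251 mod 2621 = 2367, then multiply by 1602 repeatedly:
  1602^1251=2367  1602^1252=1968  1602^1253=2294  1602^1254=346  1602^1255=1261
  1602^1256=1952  1602^1257=251  1602^1258=1089  1602^1259=1613  1602^1260=2341
  1602^1261=2252
Found 2252 at exponent 1261.

1261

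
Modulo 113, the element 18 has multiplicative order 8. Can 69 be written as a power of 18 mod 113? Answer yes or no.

yes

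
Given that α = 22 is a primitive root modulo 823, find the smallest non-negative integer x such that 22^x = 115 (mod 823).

Baby-step giant-step with m = ceil(sqrt(822)) = 29.
Baby table (22^j mod 823 for j=0..28):
  0:1  1:22  2:484  3:772  4:524  5:6  6:132  7:435
  8:517  9:675  10:36  11:792  12:141  13:633  14:758  15:216
  16:637  17:23  18:506  19:433  20:473  21:530  22:138  23:567
  24:129  25:369  26:711  27:5  28:110
Giant step factor: 22^(-29) ≡ 739 (mod 823).
Scan 115·739^i mod 823 for i = 0, 1, …:
  i=0: 115   i=1: 216
Match at i=1, j=15: x = 1·29 + 15 = 44.

44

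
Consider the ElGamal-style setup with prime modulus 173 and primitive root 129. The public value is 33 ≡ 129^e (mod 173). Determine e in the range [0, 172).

2

Baby-step giant-step with m = ceil(sqrt(172)) = 14.
Baby table (129^j mod 173 for j=0..13):
  0:1  1:129  2:33  3:105  4:51  5:5  6:126  7:165
  8:6  9:82  10:25  11:111  12:133  13:30
Giant step factor: 129^(-14) ≡ 73 (mod 173).
Scan 33·73^i mod 173 for i = 0, 1, …:
  i=0: 33
Match at i=0, j=2: e = 0·14 + 2 = 2.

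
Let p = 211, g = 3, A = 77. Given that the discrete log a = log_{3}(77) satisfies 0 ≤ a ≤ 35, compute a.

7

Compute 3^0 mod 211 = 1, then multiply by 3 repeatedly:
  3^0=1  3^1=3  3^2=9  3^3=27  3^4=81
  3^5=32  3^6=96  3^7=77
Found 77 at exponent 7.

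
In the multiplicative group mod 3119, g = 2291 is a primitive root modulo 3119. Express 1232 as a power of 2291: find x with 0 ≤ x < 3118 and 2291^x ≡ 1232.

85

Baby-step giant-step with m = ceil(sqrt(3118)) = 56.
Baby table (2291^j mod 3119 for j=0..55):
  0:1  1:2291  2:2523  3:686  4:2769  5:2852  6:2746  7:63
  8:859  9:2999  10:2671  11:2902  12:1893  13:1453  14:850  15:1094
  16:1797  17:2966  18:1924  19:737  20:1088  21:527  22:304  23:927
  24:2837  25:2690  26:2765  27:3045  28:2011  29:438  30:2259  31:948
  32:1044  33:2650  34:1576  35:1933  36:2642  37:1962  38:463  39:273
  40:1643  41:2599  42:138  43:1139  44:1965  45:1098  46:1604  47:582
  48:1549  49:2456  50:20  51:2154  52:556  53:1244  54:2357  55:898
Giant step factor: 2291^(-56) ≡ 2851 (mod 3119).
Scan 1232·2851^i mod 3119 for i = 0, 1, …:
  i=0: 1232   i=1: 438
Match at i=1, j=29: x = 1·56 + 29 = 85.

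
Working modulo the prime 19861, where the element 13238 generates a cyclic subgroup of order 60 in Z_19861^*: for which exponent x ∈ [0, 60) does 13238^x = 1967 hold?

Successive powers of 13238 modulo 19861:
  13238^0=1  13238^1=13238  13238^2=11041  13238^3=3659  13238^4=16724  13238^5=1745
  13238^6=1967
So 13238^6 ≡ 1967 (mod 19861), giving x = 6.

6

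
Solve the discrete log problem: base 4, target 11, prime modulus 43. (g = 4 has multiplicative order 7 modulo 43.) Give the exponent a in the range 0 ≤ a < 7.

6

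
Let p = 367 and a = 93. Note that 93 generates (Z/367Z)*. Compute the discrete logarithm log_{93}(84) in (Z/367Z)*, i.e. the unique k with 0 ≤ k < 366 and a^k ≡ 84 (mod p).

Baby-step giant-step with m = ceil(sqrt(366)) = 20.
Baby table (93^j mod 367 for j=0..19):
  0:1  1:93  2:208  3:260  4:325  5:131  6:72  7:90
  8:296  9:3  10:279  11:257  12:46  13:241  14:26  15:216
  16:270  17:154  18:9  19:103
Giant step factor: 93^(-20) ≡ 248 (mod 367).
Scan 84·248^i mod 367 for i = 0, 1, …:
  i=0: 84   i=1: 280   i=2: 77   i=3: 12
  i=4: 40   i=5: 11   i=6: 159   i=7: 163
  i=8: 54   i=9: 180     …   i=14: 76
  i=15: 131
Match at i=15, j=5: k = 15·20 + 5 = 305.

305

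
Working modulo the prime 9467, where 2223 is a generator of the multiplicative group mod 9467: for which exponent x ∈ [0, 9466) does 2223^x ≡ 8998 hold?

Baby-step giant-step with m = ceil(sqrt(9466)) = 98.
Baby table (2223^j mod 9467 for j=0..97):
  0:1  1:2223  2:9422  3:4102  4:2025  5:4750  6:3545  7:3991
  8:1414  9:278  10:2639  11:6424  12:4316  13:4397  14:4587  15:942
  16:1859  17:4945  18:1548  19:4683  20:6076  21:7006  22:1123  23:6608
  24:6267  25:5584  26:1995  27:4329  28:4895  29:4002  30:6933  31:9250
  32:426  33:298  34:9231  35:5524  36:1153  37:7029  38:4917  39:5573
  40:5943  41:4824  42:7108  43:661  44:2018  45:8123  46:3860  47:3678
  48:6173  49:4896  50:6225  51:6888  52:3885  53:2451  54:5048  55:3309
  56:48  57:2567  58:7307  59:7556  60:2530  61:792  62:9221  63:2228
  64:1603  65:3877  66:3601  67:5408  68:8361  69:2782  70:2435  71:7348
  72:4029  73:685  74:8035  75:7043  76:7638  77:4943  78:6569  79:4773
  80:7339  81:2956  82:1090  83:8985  84:7752  85:2756  86:1439  87:8518
  88:1514  89:4837  90:7606  91:76  92:8009  93:6047  94:8808  95:2428
  96:1254  97:4344
Giant step factor: 2223^(-98) ≡ 1247 (mod 9467).
Scan 8998·1247^i mod 9467 for i = 0, 1, …:
  i=0: 8998   i=1: 2111   i=2: 591   i=3: 8018
  i=4: 1294   i=5: 4228   i=6: 8664   i=7: 2161
  i=8: 6139   i=9: 5997     …   i=25: 2198
  i=26: 4943
Match at i=26, j=77: x = 26·98 + 77 = 2625.

2625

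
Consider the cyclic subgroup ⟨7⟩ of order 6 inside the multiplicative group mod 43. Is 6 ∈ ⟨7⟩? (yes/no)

yes

⟨7⟩ has order 6; its elements mod 43 are {1, 6, 7, 36, 37, 42}.
6 is in this set.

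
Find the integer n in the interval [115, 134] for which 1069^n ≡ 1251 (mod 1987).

125

Compute 1069^115 mod 1987 = 1484, then multiply by 1069 repeatedly:
  1069^115=1484  1069^116=770  1069^117=512  1069^118=903  1069^119=1612
  1069^120=499  1069^121=915  1069^122=531  1069^123=1344  1069^124=135
  1069^125=1251
Found 1251 at exponent 125.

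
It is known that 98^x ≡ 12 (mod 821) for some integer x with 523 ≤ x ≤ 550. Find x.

Compute 98^523 mod 821 = 323, then multiply by 98 repeatedly:
  98^523=323  98^524=456  98^525=354  98^526=210  98^527=55
  98^528=464  98^529=317  98^530=689  98^531=200  98^532=717
  98^533=481  98^534=341  98^535=578  98^536=816  98^537=331
  98^538=419  98^539=12
Found 12 at exponent 539.

539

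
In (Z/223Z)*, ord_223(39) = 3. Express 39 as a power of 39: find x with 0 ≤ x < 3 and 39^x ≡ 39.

1

Successive powers of 39 modulo 223:
  39^0=1  39^1=39
So 39^1 ≡ 39 (mod 223), giving x = 1.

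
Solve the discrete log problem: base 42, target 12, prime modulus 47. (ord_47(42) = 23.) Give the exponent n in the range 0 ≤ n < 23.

10

Successive powers of 42 modulo 47:
  42^0=1  42^1=42  42^2=25  42^3=16  42^4=14  42^5=24
  42^6=21  42^7=36  42^8=8  42^9=7  42^10=12
So 42^10 ≡ 12 (mod 47), giving n = 10.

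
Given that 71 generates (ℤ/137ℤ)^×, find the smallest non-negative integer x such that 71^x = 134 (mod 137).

45

Baby-step giant-step with m = ceil(sqrt(136)) = 12.
Baby table (71^j mod 137 for j=0..11):
  0:1  1:71  2:109  3:67  4:99  5:42  6:105  7:57
  8:74  9:48  10:120  11:26
Giant step factor: 71^(-12) ≡ 78 (mod 137).
Scan 134·78^i mod 137 for i = 0, 1, …:
  i=0: 134   i=1: 40   i=2: 106   i=3: 48
Match at i=3, j=9: x = 3·12 + 9 = 45.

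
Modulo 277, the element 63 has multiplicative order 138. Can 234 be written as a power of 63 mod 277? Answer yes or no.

no

234 ∈ ⟨63⟩ iff 234^138 ≡ 1 (mod 277), since |⟨63⟩| = 138.
234^138 mod 277 = 276.
Since 276 ≠ 1, 234 does not lie in the subgroup.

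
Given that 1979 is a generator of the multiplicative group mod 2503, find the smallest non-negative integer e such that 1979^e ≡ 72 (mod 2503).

170

Baby-step giant-step with m = ceil(sqrt(2502)) = 51.
Baby table (1979^j mod 2503 for j=0..50):
  0:1  1:1979  2:1749  3:2125  4:335  5:2173  6:213  7:1023
  8:2093  9:2085  10:1271  11:2297  12:315  13:138  14:275  15:1074
  16:399  17:1176  18:2017  19:1861  20:1006  21:989  22:2388  23:188
  24:1608  25:919  26:1523  27:405  28:535  29:2499  30:2096  31:513
  32:1512  33:1163  34:1320  35:1651  36:914  37:1640  38:1672  39:2425
  40:824  41:1243  42:1951  43:1403  44:710  45:907  46:302  47:1944
  48:65  49:982  50:1050
Giant step factor: 1979^(-51) ≡ 1159 (mod 2503).
Scan 72·1159^i mod 2503 for i = 0, 1, …:
  i=0: 72   i=1: 849   i=2: 312   i=3: 1176
Match at i=3, j=17: e = 3·51 + 17 = 170.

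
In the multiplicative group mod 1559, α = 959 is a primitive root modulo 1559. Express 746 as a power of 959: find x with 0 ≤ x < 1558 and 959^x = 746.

Baby-step giant-step with m = ceil(sqrt(1558)) = 40.
Baby table (959^j mod 1559 for j=0..39):
  0:1  1:959  2:1430  3:1009  4:1051  5:795  6:54  7:339
  8:829  9:1480  10:630  11:837  12:1357  13:1157  14:1114  15:411
  16:1281  17:1546  18:5  19:118  20:914  21:368  22:578  23:857
  24:270  25:136  26:1027  27:1164  28:32  29:1067  30:549  31:1108
  32:893  33:496  34:169  35:1494  36:25  37:590  38:1452  39:281
Giant step factor: 959^(-40) ≡ 1306 (mod 1559).
Scan 746·1306^i mod 1559 for i = 0, 1, …:
  i=0: 746   i=1: 1460   i=2: 103   i=3: 444
  i=4: 1475   i=5: 985   i=6: 235   i=7: 1346
  i=8: 883   i=9: 1097   i=10: 1520   i=11: 513
  i=12: 1167   i=13: 959
Match at i=13, j=1: x = 13·40 + 1 = 521.

521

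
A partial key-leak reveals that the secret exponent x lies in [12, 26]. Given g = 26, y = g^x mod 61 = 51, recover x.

Compute 26^12 mod 61 = 9, then multiply by 26 repeatedly:
  26^12=9  26^13=51
Found 51 at exponent 13.

13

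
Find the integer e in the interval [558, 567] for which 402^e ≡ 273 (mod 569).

Compute 402^558 mod 569 = 231, then multiply by 402 repeatedly:
  402^558=231  402^559=115  402^560=141  402^561=351  402^562=559
  402^563=532  402^564=489  402^565=273
Found 273 at exponent 565.

565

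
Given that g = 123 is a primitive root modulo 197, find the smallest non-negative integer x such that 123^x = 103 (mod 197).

Baby-step giant-step with m = ceil(sqrt(196)) = 14.
Baby table (123^j mod 197 for j=0..13):
  0:1  1:123  2:157  3:5  4:24  5:194  6:25  7:120
  8:182  9:125  10:9  11:122  12:34  13:45
Giant step factor: 123^(-14) ≡ 83 (mod 197).
Scan 103·83^i mod 197 for i = 0, 1, …:
  i=0: 103   i=1: 78   i=2: 170   i=3: 123
Match at i=3, j=1: x = 3·14 + 1 = 43.

43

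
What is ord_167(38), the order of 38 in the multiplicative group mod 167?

83

The order of 38 must divide p − 1 = 166 = 2 · 83.
Divisors: 1, 2, 83, 166.
Check each in increasing order: 38^1 ≡ 38;  38^2 ≡ 108;  38^83 ≡ 1.
Smallest exponent giving 1 is 83.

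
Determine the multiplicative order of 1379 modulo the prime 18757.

4689

The order of 1379 must divide p − 1 = 18756 = 2^2 · 3^2 · 521.
Divisors: 1, 2, 3, 4, 6, 9, 12, 18, 36, 521, 1042, 1563, 2084, 3126, 4689, 6252, 9378, 18756.
Check each in increasing order: 1379^1 ≡ 1379;  1379^2 ≡ 7184;  1379^3 ≡ 3040;  1379^4 ≡ 9349;  1379^6 ≡ 13156;  1379^9 ≡ 4316;  1379^12 ≡ 9497;  1379^18 ≡ 2155;  1379^36 ≡ 11046;  1379^521 ≡ 8141;  1379^1042 ≡ 7400;  1379^1563 ≡ 14673;  1379^2084 ≡ 8317;  1379^3126 ≡ 4083;  1379^4689 ≡ 1.
Smallest exponent giving 1 is 4689.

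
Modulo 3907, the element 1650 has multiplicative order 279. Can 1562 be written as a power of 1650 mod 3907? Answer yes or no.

1562 ∈ ⟨1650⟩ iff 1562^279 ≡ 1 (mod 3907), since |⟨1650⟩| = 279.
1562^279 mod 3907 = 1.
Since 1 = 1, 1562 lies in the subgroup.

yes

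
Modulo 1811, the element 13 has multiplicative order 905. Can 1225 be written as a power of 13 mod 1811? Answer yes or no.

yes

1225 ∈ ⟨13⟩ iff 1225^905 ≡ 1 (mod 1811), since |⟨13⟩| = 905.
1225^905 mod 1811 = 1.
Since 1 = 1, 1225 lies in the subgroup.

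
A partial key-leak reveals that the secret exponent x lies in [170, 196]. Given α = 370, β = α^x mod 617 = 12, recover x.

171

Compute 370^170 mod 617 = 557, then multiply by 370 repeatedly:
  370^170=557  370^171=12
Found 12 at exponent 171.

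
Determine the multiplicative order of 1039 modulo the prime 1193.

The order of 1039 must divide p − 1 = 1192 = 2^3 · 149.
Divisors: 1, 2, 4, 8, 149, 298, 596, 1192.
Check each in increasing order: 1039^1 ≡ 1039;  1039^2 ≡ 1049;  1039^4 ≡ 455;  1039^8 ≡ 636;  1039^149 ≡ 831;  1039^298 ≡ 1007;  1039^596 ≡ 1192;  1039^1192 ≡ 1.
Smallest exponent giving 1 is 1192.

1192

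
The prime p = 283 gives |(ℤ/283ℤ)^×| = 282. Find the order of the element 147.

282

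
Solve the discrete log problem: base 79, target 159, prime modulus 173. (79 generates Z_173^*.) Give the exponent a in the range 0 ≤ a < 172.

Baby-step giant-step with m = ceil(sqrt(172)) = 14.
Baby table (79^j mod 173 for j=0..13):
  0:1  1:79  2:13  3:162  4:169  5:30  6:121  7:44
  8:16  9:53  10:35  11:170  12:109  13:134
Giant step factor: 79^(-14) ≡ 21 (mod 173).
Scan 159·21^i mod 173 for i = 0, 1, …:
  i=0: 159   i=1: 52   i=2: 54   i=3: 96
  i=4: 113   i=5: 124   i=6: 9   i=7: 16
Match at i=7, j=8: a = 7·14 + 8 = 106.

106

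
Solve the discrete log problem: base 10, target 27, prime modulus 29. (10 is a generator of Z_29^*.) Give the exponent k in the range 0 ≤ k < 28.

25

Successive powers of 10 modulo 29:
  10^0=1  10^1=10  10^2=13  10^3=14  10^4=24  10^5=8
  10^6=22  10^7=17  10^8=25  10^9=18  10^10=6  10^11=2
  10^12=20  10^13=26  10^14=28  10^15=19  10^16=16  10^17=15
  10^18=5  10^19=21  10^20=7  10^21=12  10^22=4  10^23=11
  10^24=23  10^25=27
So 10^25 ≡ 27 (mod 29), giving k = 25.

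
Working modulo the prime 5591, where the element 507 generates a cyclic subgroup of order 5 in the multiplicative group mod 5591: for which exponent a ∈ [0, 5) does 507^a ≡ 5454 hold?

Successive powers of 507 modulo 5591:
  507^0=1  507^1=507  507^2=5454
So 507^2 ≡ 5454 (mod 5591), giving a = 2.

2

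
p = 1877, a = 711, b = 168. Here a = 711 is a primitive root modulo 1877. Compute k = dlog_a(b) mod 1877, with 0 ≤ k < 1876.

264

Baby-step giant-step with m = ceil(sqrt(1876)) = 44.
Baby table (711^j mod 1877 for j=0..43):
  0:1  1:711  2:608  3:578  4:1772  5:425  6:1855  7:1251
  8:1640  9:423  10:433  11:35  12:484  13:633  14:1460  15:79
  16:1736  17:1107  18:614  19:1090  20:1666  21:139  22:1225  23:47
  24:1508  25:421  26:888  27:696  28:1205  29:843  30:610  31:123
  32:1111  33:1581  34:1645  35:224  36:1596  37:1048  38:1836  39:881
  40:1350  41:703  42:551  43:1345
Giant step factor: 711^(-44) ≡ 1517 (mod 1877).
Scan 168·1517^i mod 1877 for i = 0, 1, …:
  i=0: 168   i=1: 1461   i=2: 1477   i=3: 1348
  i=4: 863   i=5: 902   i=6: 1
Match at i=6, j=0: k = 6·44 + 0 = 264.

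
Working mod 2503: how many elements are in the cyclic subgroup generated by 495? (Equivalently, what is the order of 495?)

2502

The order of 495 must divide p − 1 = 2502 = 2 · 3^2 · 139.
Divisors: 1, 2, 3, 6, 9, 18, 139, 278, 417, 834, 1251, 2502.
Check each in increasing order: 495^1 ≡ 495;  495^2 ≡ 2234;  495^3 ≡ 2007;  495^6 ≡ 722;  495^9 ≡ 2320;  495^18 ≡ 950;  495^139 ≡ 1852;  495^278 ≡ 794;  495^417 ≡ 1227;  495^834 ≡ 1226;  495^1251 ≡ 2502;  495^2502 ≡ 1.
Smallest exponent giving 1 is 2502.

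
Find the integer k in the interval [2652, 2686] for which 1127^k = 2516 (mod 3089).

Compute 1127^2652 mod 3089 = 2048, then multiply by 1127 repeatedly:
  1127^2652=2048  1127^2653=613  1127^2654=2004  1127^2655=449  1127^2656=2516
Found 2516 at exponent 2656.

2656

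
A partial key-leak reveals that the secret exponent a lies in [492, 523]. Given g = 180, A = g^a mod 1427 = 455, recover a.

497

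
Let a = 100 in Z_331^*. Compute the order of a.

55

The order of 100 must divide p − 1 = 330 = 2 · 3 · 5 · 11.
Divisors: 1, 2, 3, 5, 6, 10, 11, 15, 22, 30, 33, 55, 66, 110, 165, 330.
Check each in increasing order: 100^1 ≡ 100;  100^2 ≡ 70;  100^3 ≡ 49;  100^5 ≡ 120;  100^6 ≡ 84;  100^10 ≡ 167;  100^11 ≡ 150;  100^15 ≡ 180;  100^22 ≡ 323;  100^30 ≡ 293;  100^33 ≡ 124;  100^55 ≡ 1.
Smallest exponent giving 1 is 55.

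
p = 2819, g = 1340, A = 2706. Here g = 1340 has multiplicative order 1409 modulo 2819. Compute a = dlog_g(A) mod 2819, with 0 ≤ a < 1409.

65

Baby-step giant-step with m = ceil(sqrt(1409)) = 38.
Baby table (1340^j mod 2819 for j=0..37):
  0:1  1:1340  2:2716  3:111  4:2152  5:2662  6:1045  7:2076
  8:2306  9:416  10:2097  11:2256  12:1072  13:1609  14:2344  15:594
  16:1002  17:836  18:1097  19:1281  20:2588  21:550  22:1241  23:2549
  24:1851  25:2439  26:1039  27:2493  28:105  29:2569  30:461  31:379
  32:440  33:429  34:2603  35:917  36:2515  37:1395
Giant step factor: 1340^(-38) ≡ 2298 (mod 2819).
Scan 2706·2298^i mod 2819 for i = 0, 1, …:
  i=0: 2706   i=1: 2493
Match at i=1, j=27: a = 1·38 + 27 = 65.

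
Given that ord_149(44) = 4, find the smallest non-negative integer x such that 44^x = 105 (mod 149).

3

Successive powers of 44 modulo 149:
  44^0=1  44^1=44  44^2=148  44^3=105
So 44^3 ≡ 105 (mod 149), giving x = 3.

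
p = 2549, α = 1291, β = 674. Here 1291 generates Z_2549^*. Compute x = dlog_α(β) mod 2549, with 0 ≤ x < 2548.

Baby-step giant-step with m = ceil(sqrt(2548)) = 51.
Baby table (1291^j mod 2549 for j=0..50):
  0:1  1:1291  2:2184  3:350  4:677  5:2249  6:148  7:2442
  8:2058  9:820  10:785  11:1482  12:1512  13:2007  14:1253  15:1557
  16:1475  17:122  18:2013  19:1352  20:1916  21:1026  22:1635  23:213
  24:2240  25:1274  26:629  27:1457  28:2374  29:936  30:150  31:2475
  32:1328  33:1520  34:2139  35:882  36:1808  37:1793  38:271  39:648
  40:496  41:537  42:2488  43:268  44:1873  45:1591  46:2036  47:457
  48:1168  49:1429  50:1912
Giant step factor: 1291^(-51) ≡ 2472 (mod 2549).
Scan 674·2472^i mod 2549 for i = 0, 1, …:
  i=0: 674   i=1: 1631   i=2: 1863   i=3: 1842
  i=4: 910   i=5: 1302   i=6: 1706   i=7: 1186
  i=8: 442   i=9: 1652     …   i=44: 1305
  i=45: 1475
Match at i=45, j=16: x = 45·51 + 16 = 2311.

2311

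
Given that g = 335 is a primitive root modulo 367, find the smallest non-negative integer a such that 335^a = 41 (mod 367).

56

Baby-step giant-step with m = ceil(sqrt(366)) = 20.
Baby table (335^j mod 367 for j=0..19):
  0:1  1:335  2:290  3:262  4:57  5:11  6:15  7:254
  8:313  9:260  10:121  11:165  12:225  13:140  14:291  15:230
  16:347  17:273  18:72  19:265
Giant step factor: 335^(-20) ≡ 207 (mod 367).
Scan 41·207^i mod 367 for i = 0, 1, …:
  i=0: 41   i=1: 46   i=2: 347
Match at i=2, j=16: a = 2·20 + 16 = 56.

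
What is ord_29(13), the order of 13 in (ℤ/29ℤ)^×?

14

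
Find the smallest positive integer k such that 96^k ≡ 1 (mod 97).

The order of 96 must divide p − 1 = 96 = 2^5 · 3.
Divisors: 1, 2, 3, 4, 6, 8, 12, 16, 24, 32, 48, 96.
Check each in increasing order: 96^1 ≡ 96;  96^2 ≡ 1.
Smallest exponent giving 1 is 2.

2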